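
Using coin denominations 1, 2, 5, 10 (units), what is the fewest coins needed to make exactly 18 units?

4

18 = 1×10 + 1×5 + 1×2 + 1×1
Total coins = 1 + 1 + 1 + 1 = 4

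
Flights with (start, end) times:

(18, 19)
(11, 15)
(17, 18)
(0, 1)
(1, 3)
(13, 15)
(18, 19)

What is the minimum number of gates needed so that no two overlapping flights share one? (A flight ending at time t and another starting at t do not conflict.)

2

The answer is the maximum number of intervals overlapping at any instant.
starts: [0, 1, 11, 13, 17, 18, 18]
ends:   [1, 3, 15, 15, 18, 19, 19]
s0→1 e1→0 s1→1 e3→0 s11→1 s13→2  — peak 2.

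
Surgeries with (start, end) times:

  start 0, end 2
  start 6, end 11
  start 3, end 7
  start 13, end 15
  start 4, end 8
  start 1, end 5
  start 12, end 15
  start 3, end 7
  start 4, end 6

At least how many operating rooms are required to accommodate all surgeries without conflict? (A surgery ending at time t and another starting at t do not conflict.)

Count concurrent intervals with a sweep; the peak is the room count.
starts: [0, 1, 3, 3, 4, 4, 6, 12, 13]
ends:   [2, 5, 6, 7, 7, 8, 11, 15, 15]
s0→1 s1→2 e2→1 s3→2 s3→3 s4→4 s4→5  — peak 5.

5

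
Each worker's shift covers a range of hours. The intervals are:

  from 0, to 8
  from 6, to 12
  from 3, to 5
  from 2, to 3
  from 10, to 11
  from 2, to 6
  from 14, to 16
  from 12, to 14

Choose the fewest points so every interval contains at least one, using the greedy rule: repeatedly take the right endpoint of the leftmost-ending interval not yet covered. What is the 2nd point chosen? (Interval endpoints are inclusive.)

Process intervals by earliest right end; each time one isn't hit yet, stab at its right endpoint.
Sorted: [2,3] [3,5] [2,6] [0,8] [10,11] [6,12] [12,14] [14,16]
{[2,3],[3,5],[2,6],[0,8]} hit by 3; {[10,11],[6,12]} hit by 11; {[12,14],[14,16]} hit by 14.
Points: 3, 11, 14 (3 total).

11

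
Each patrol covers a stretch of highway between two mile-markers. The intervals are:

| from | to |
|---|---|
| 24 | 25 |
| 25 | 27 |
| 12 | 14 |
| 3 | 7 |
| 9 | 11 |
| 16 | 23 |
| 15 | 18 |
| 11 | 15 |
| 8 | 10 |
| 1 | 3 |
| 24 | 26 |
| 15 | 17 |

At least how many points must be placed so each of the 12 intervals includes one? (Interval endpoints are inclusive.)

Sorted: [1,3] [3,7] [8,10] [9,11] [12,14] [11,15] [15,17] [15,18] [16,23] [24,25] [24,26] [25,27]
{[1,3],[3,7]} hit by 3; {[8,10],[9,11]} hit by 10; {[12,14],[11,15]} hit by 14; {[15,17],[15,18],[16,23]} hit by 17; {[24,25],[24,26],[25,27]} hit by 25.
Points: 3, 10, 14, 17, 25 (5 total).

5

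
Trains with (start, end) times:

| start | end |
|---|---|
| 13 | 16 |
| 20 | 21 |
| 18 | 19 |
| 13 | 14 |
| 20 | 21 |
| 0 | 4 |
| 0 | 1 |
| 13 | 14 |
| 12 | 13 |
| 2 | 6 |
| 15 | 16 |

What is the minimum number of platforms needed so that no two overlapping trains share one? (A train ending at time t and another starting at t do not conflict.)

starts: [0, 0, 2, 12, 13, 13, 13, 15, 18, 20, 20]
ends:   [1, 4, 6, 13, 14, 14, 16, 16, 19, 21, 21]
s0→1 s0→2 e1→1 s2→2 e4→1 e6→0 s12→1 e13→0 s13→1 s13→2 s13→3  — peak 3.

3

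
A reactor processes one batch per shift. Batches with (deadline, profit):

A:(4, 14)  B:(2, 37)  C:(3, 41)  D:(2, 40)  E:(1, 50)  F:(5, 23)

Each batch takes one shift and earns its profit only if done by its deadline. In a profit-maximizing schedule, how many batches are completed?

Sort by profit descending; place each in the latest free slot ≤ its deadline.
Profit order: E=50 C=41 D=40 B=37 F=23 A=14
Assign: E→slot 1, C→slot 3, D→slot 2, B skipped, F→slot 5, A→slot 4.
Slots: [1:E] [2:D] [3:C] [4:A] [5:F]
5 of 6 scheduled.

5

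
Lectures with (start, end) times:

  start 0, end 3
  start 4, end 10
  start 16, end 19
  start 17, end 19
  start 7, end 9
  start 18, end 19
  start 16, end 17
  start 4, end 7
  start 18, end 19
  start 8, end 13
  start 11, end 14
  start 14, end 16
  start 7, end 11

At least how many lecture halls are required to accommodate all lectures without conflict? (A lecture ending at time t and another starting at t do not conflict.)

4

Count concurrent intervals with a sweep; the peak is the room count.
Events (time:±→running): 0:+→1 3:-→0 4:+→1 4:+→2 7:-→1 7:+→2 7:+→3 8:+→4 … peak 4.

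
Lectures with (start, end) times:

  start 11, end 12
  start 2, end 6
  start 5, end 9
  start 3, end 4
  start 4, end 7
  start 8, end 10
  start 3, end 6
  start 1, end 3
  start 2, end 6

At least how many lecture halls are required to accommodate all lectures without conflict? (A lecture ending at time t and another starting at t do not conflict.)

5

Count concurrent intervals with a sweep; the peak is the room count.
starts: [1, 2, 2, 3, 3, 4, 5, 8, 11]
ends:   [3, 4, 6, 6, 6, 7, 9, 10, 12]
s1→1 s2→2 s2→3 e3→2 s3→3 s3→4 e4→3 s4→4 s5→5  — peak 5.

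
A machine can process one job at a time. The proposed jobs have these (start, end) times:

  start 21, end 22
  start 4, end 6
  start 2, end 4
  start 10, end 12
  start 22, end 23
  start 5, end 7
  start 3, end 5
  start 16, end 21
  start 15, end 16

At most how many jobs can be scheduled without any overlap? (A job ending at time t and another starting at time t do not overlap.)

7

By end time: (2,4), (3,5), (4,6), (5,7), (10,12), (15,16), (16,21), (21,22), (22,23).
Pick (2,4); next start ≥ 4 → (4,6); next start ≥ 6 → (10,12); next start ≥ 12 → (15,16); next start ≥ 16 → (16,21); next start ≥ 21 → (21,22); next start ≥ 22 → (22,23).
Selected 7 jobs.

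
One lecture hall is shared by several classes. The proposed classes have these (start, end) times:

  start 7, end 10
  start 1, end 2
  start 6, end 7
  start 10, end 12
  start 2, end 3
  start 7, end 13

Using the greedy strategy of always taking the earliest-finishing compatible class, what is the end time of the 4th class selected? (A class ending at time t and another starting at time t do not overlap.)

10

By end time: (1,2), (2,3), (6,7), (7,10), (10,12), (7,13).
Pick (1,2); next start ≥ 2 → (2,3); next start ≥ 3 → (6,7); next start ≥ 7 → (7,10); next start ≥ 10 → (10,12).
Selected: (1,2) (2,3) (6,7) (7,10) (10,12)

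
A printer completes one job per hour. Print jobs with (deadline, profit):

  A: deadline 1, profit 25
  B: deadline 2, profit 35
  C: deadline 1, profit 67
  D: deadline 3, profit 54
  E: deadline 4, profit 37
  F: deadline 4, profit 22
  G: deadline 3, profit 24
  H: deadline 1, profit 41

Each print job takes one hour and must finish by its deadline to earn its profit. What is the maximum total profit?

193

Take jobs in profit order; each goes to the latest open slot no later than its deadline.
Profit order: C=67 D=54 H=41 E=37 B=35 A=25 G=24 F=22
Assign: C→slot 1, D→slot 3, H skipped, E→slot 4, B→slot 2, A skipped, G skipped, F skipped.
Slots: [1:C] [2:B] [3:D] [4:E]
Profit = 67 + 35 + 54 + 37 = 193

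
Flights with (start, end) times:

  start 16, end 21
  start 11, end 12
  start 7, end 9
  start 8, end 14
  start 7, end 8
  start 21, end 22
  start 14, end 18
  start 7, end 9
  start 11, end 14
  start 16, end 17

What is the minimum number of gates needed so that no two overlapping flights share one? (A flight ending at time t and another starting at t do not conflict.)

The answer is the maximum number of intervals overlapping at any instant.
starts: [7, 7, 7, 8, 11, 11, 14, 16, 16, 21]
ends:   [8, 9, 9, 12, 14, 14, 17, 18, 21, 22]
s7→1 s7→2 s7→3  — peak 3.

3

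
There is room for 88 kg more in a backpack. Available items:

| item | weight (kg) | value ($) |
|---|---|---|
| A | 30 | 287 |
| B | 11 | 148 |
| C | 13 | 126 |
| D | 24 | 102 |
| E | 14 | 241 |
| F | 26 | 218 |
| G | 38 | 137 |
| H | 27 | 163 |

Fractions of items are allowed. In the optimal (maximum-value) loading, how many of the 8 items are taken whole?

4

Order: E (241/14=17.21) > B (148/11=13.45) > C (126/13=9.69) > A (287/30=9.57) > F (218/26=8.38) > H (163/27=6.04) > D (102/24=4.25) > G (137/38=3.61)
Fill: take E (14 @ 241) → take B (11 @ 148) → take C (13 @ 126) → take A (30 @ 287) → take 20/26 of F → 167.69; 88/88 used.
4 item(s) taken whole; one partial (take 20/26 of F).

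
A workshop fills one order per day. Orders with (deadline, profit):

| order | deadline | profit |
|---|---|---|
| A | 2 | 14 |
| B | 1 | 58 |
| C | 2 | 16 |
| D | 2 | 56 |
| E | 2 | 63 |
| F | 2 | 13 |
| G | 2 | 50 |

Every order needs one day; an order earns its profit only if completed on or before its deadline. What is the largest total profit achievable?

121

Sort by profit descending; place each in the latest free slot ≤ its deadline.
Profit order: E=63 B=58 D=56 G=50 C=16 A=14 F=13
Assign: E→slot 2, B→slot 1, D skipped, G skipped, C skipped, A skipped, F skipped.
Slots: [1:B] [2:E]
Profit = 58 + 63 = 121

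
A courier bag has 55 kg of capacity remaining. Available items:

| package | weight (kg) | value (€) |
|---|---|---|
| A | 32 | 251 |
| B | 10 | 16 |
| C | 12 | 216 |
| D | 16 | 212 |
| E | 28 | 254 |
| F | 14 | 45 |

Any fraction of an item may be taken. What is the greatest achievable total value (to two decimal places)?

672.93

Sort by value per unit weight and fill in that order.
Order: C (216/12=18.00) > D (212/16=13.25) > E (254/28=9.07) > A (251/32=7.84) > F (45/14=3.21) > B (16/10=1.60)
Fill: take C (12 @ 216) → take D (16 @ 212) → take 27/28 of E → 244.93; 55/55 used.
Total value = 672.93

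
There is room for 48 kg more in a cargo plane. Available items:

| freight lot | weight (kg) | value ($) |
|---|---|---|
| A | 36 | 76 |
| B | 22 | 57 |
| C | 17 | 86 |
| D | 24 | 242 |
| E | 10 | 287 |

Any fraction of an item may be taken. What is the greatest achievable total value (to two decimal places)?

599.82

Order: E (287/10=28.70) > D (242/24=10.08) > C (86/17=5.06) > B (57/22=2.59) > A (76/36=2.11)
Fill: take E (10 @ 287) → take D (24 @ 242) → take 14/17 of C → 70.82; 48/48 used.
Total value = 599.82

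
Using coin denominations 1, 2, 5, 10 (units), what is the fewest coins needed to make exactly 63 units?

8

63 = 6×10 + 1×2 + 1×1
Total coins = 6 + 1 + 1 = 8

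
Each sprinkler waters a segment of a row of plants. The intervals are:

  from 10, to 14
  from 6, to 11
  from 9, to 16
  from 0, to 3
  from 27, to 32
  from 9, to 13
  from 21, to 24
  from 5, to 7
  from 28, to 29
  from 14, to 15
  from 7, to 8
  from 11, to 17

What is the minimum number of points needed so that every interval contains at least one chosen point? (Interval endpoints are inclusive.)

6

Sorted: [0,3] [5,7] [7,8] [6,11] [9,13] [10,14] [14,15] [9,16] [11,17] [21,24] [28,29] [27,32]
{[0,3]} hit by 3; {[5,7],[7,8],[6,11]} hit by 7; {[9,13],[10,14]} hit by 13; {[14,15],[9,16],[11,17]} hit by 15; {[21,24]} hit by 24; {[28,29],[27,32]} hit by 29.
Points: 3, 7, 13, 15, 24, 29 (6 total).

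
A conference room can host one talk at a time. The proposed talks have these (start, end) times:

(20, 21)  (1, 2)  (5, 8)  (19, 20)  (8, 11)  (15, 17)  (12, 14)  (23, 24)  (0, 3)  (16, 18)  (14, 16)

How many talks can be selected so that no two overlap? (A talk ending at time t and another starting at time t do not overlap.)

By end time: (1,2), (0,3), (5,8), (8,11), (12,14), (14,16), (15,17), (16,18), (19,20), (20,21), (23,24).
Pick (1,2); next start ≥ 2 → (5,8); next start ≥ 8 → (8,11); next start ≥ 11 → (12,14); next start ≥ 14 → (14,16); next start ≥ 16 → (16,18); next start ≥ 18 → (19,20); next start ≥ 20 → (20,21); next start ≥ 21 → (23,24).
Selected 9 talks.

9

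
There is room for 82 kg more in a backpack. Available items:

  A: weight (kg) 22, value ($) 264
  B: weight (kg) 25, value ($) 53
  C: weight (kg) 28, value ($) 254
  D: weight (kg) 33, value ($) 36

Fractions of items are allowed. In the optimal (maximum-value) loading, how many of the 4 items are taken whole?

3

Sort by value per unit weight and fill in that order.
Ratios (sorted): A 12.00, C 9.07, B 2.12, D 1.09
take A (22 @ 264); take C (28 @ 254); take B (25 @ 53); take 7/33 of D → 7.64. Capacity used 82/82.
3 item(s) taken whole; one partial (take 7/33 of D).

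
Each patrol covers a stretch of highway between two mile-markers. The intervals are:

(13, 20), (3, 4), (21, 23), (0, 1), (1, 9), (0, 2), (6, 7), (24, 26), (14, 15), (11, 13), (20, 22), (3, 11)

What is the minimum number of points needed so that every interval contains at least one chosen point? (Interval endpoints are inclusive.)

By right end: [0,1]  [0,2]  [3,4]  [6,7]  [1,9]  [3,11]  [11,13]  [14,15]  [13,20]  [20,22]  [21,23]  [24,26]
[0,1] uncovered → point at 1; [3,4] uncovered → point at 4; [6,7] uncovered → point at 7; [11,13] uncovered → point at 13; [14,15] uncovered → point at 15; [20,22] uncovered → point at 22; [24,26] uncovered → point at 26.
Points: 1, 4, 7, 13, 15, 22, 26 (7 total).

7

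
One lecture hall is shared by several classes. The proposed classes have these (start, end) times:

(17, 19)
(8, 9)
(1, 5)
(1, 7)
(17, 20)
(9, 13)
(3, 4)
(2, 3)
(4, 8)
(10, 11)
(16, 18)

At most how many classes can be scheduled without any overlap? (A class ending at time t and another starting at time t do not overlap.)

6

By end time: (2,3), (3,4), (1,5), (1,7), (4,8), (8,9), (10,11), (9,13), (16,18), (17,19), (17,20).
Pick (2,3); next start ≥ 3 → (3,4); next start ≥ 4 → (4,8); next start ≥ 8 → (8,9); next start ≥ 9 → (10,11); next start ≥ 11 → (16,18).
Selected 6 classes.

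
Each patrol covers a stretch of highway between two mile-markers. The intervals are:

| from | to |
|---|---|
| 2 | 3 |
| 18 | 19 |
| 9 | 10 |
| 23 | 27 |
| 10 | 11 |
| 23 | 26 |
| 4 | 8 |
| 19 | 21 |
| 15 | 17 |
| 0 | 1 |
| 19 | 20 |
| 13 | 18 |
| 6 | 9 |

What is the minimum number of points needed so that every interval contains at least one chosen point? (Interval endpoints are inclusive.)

Sort by right endpoint; whenever an interval is uncovered, place a point at its right end.
Sorted: [0,1] [2,3] [4,8] [6,9] [9,10] [10,11] [15,17] [13,18] [18,19] [19,20] [19,21] [23,26] [23,27]
{[0,1]} hit by 1; {[2,3]} hit by 3; {[4,8],[6,9]} hit by 8; {[9,10],[10,11]} hit by 10; {[15,17],[13,18]} hit by 17; {[18,19],[19,20],[19,21]} hit by 19; {[23,26],[23,27]} hit by 26.
Points: 1, 3, 8, 10, 17, 19, 26 (7 total).

7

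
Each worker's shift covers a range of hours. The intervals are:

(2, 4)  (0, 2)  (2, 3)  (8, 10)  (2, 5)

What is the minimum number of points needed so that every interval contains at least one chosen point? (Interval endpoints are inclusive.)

Process intervals by earliest right end; each time one isn't hit yet, stab at its right endpoint.
By right end: [0,2]  [2,3]  [2,4]  [2,5]  [8,10]
[0,2] uncovered → point at 2; [8,10] uncovered → point at 10.
Points: 2, 10 (2 total).

2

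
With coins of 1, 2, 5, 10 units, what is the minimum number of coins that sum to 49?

7

Use the largest denomination that fits, subtract, and repeat.
49 − 4×10→9 − 1×5→4 − 2×2→0
Total coins = 4 + 1 + 2 = 7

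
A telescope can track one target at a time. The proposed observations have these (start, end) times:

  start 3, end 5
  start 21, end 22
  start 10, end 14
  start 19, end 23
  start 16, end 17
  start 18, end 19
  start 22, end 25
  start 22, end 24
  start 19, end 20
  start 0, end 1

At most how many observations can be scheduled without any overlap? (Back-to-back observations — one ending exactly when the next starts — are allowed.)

Order by finish time; keep every interval that doesn't clash with the previous kept one.
By end time: (0,1), (3,5), (10,14), (16,17), (18,19), (19,20), (21,22), (19,23), (22,24), (22,25).
Pick (0,1); next start ≥ 1 → (3,5); next start ≥ 5 → (10,14); next start ≥ 14 → (16,17); next start ≥ 17 → (18,19); next start ≥ 19 → (19,20); next start ≥ 20 → (21,22); next start ≥ 22 → (22,24).
Selected 8 observations.

8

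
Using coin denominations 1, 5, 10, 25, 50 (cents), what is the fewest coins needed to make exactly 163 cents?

7

Greedy: take as many of the largest coin as possible, then repeat with the remainder.
163 − 3×50→13 − 1×10→3 − 3×1→0
Total coins = 3 + 1 + 3 = 7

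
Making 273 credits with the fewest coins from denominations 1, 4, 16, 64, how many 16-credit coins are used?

1

Use the largest denomination that fits, subtract, and repeat.
273 = 4×64 + 1×16 + 1×1
Count of 16: 1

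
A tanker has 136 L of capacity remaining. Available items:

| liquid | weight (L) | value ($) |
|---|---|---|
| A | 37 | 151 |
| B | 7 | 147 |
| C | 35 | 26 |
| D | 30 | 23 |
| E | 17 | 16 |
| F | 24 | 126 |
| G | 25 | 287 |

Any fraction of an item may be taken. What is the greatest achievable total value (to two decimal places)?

Greedy by value/weight ratio, highest first.
Order: B (147/7=21.00) > G (287/25=11.48) > F (126/24=5.25) > A (151/37=4.08) > E (16/17=0.94) > D (23/30=0.77) > C (26/35=0.74)
Fill: take B (7 @ 147) → take G (25 @ 287) → take F (24 @ 126) → take A (37 @ 151) → take E (17 @ 16) → take 26/30 of D → 19.93; 136/136 used.
Total value = 746.93

746.93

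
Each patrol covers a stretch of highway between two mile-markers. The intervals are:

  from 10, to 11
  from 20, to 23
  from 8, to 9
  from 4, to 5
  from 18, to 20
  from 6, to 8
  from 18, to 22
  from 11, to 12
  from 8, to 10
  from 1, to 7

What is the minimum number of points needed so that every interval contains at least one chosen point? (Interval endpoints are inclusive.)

Process intervals by earliest right end; each time one isn't hit yet, stab at its right endpoint.
By right end: [4,5]  [1,7]  [6,8]  [8,9]  [8,10]  [10,11]  [11,12]  [18,20]  [18,22]  [20,23]
[4,5] uncovered → point at 5; [6,8] uncovered → point at 8; [10,11] uncovered → point at 11; [18,20] uncovered → point at 20.
Points: 5, 8, 11, 20 (4 total).

4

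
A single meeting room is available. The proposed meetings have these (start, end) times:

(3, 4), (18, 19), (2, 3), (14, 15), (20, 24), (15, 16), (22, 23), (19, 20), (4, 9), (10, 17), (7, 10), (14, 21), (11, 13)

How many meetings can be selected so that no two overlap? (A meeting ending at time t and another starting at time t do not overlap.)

Sorted by end: (2,3)  (3,4)  (4,9)  (7,10)  (11,13)  (14,15)  (15,16)  (10,17)  (18,19)  (19,20)  (14,21)  (22,23)  (20,24)
take (2,3); take (3,4); take (4,9); take (11,13); take (14,15); take (15,16); take (18,19); take (19,20); skip (14,21); take (22,23).
Selected 9 meetings.

9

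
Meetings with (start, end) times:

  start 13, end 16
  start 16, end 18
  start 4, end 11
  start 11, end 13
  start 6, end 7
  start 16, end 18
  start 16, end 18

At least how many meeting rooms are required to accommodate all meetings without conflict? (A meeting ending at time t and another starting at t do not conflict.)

starts: [4, 6, 11, 13, 16, 16, 16]
ends:   [7, 11, 13, 16, 18, 18, 18]
s4→1 s6→2 e7→1 e11→0 s11→1 e13→0 s13→1 e16→0 s16→1 s16→2 s16→3  — peak 3.

3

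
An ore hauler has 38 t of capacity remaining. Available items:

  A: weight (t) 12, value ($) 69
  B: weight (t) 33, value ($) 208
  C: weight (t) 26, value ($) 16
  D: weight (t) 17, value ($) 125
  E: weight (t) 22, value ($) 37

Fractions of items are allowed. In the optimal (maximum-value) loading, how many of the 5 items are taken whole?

1

Ratios (sorted): D 7.35, B 6.30, A 5.75, E 1.68, C 0.62
take D (17 @ 125); take 21/33 of B → 132.36. Capacity used 38/38.
1 item(s) taken whole; one partial (take 21/33 of B).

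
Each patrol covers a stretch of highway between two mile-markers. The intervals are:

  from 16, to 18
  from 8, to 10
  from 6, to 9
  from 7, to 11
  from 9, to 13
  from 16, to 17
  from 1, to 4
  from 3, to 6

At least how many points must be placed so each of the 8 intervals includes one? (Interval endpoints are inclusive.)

Sorted: [1,4] [3,6] [6,9] [8,10] [7,11] [9,13] [16,17] [16,18]
{[1,4],[3,6]} hit by 4; {[6,9],[8,10],[7,11],[9,13]} hit by 9; {[16,17],[16,18]} hit by 17.
Points: 4, 9, 17 (3 total).

3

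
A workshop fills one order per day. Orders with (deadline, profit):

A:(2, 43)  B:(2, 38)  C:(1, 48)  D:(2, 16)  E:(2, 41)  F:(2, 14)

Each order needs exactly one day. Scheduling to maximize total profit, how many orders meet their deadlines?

2

Take jobs in profit order; each goes to the latest open slot no later than its deadline.
By profit: C(d1,48), A(d2,43), E(d2,41), B(d2,38), D(d2,16), F(d2,14)
C→slot 1; A→slot 2; E skipped; B skipped; D skipped; F skipped.
2 of 6 scheduled.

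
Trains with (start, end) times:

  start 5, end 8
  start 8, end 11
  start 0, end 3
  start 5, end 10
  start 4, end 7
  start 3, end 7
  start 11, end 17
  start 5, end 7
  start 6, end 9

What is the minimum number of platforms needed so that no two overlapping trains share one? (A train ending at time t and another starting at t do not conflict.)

Count concurrent intervals with a sweep; the peak is the room count.
Events (time:±→running): 0:+→1 3:-→0 3:+→1 4:+→2 5:+→3 5:+→4 5:+→5 6:+→6 … peak 6.

6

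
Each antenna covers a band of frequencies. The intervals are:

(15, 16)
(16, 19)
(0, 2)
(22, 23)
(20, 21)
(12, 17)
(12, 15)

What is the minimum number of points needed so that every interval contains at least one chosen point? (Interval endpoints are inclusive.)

By right end: [0,2]  [12,15]  [15,16]  [12,17]  [16,19]  [20,21]  [22,23]
[0,2] uncovered → point at 2; [12,15] uncovered → point at 15; [16,19] uncovered → point at 19; [20,21] uncovered → point at 21; [22,23] uncovered → point at 23.
Points: 2, 15, 19, 21, 23 (5 total).

5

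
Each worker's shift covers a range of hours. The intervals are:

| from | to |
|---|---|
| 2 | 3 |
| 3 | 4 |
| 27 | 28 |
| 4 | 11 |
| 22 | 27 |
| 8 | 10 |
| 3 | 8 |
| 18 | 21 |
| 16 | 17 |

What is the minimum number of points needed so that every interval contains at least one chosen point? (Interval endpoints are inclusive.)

Process intervals by earliest right end; each time one isn't hit yet, stab at its right endpoint.
Sorted: [2,3] [3,4] [3,8] [8,10] [4,11] [16,17] [18,21] [22,27] [27,28]
{[2,3],[3,4],[3,8]} hit by 3; {[8,10],[4,11]} hit by 10; {[16,17]} hit by 17; {[18,21]} hit by 21; {[22,27],[27,28]} hit by 27.
Points: 3, 10, 17, 21, 27 (5 total).

5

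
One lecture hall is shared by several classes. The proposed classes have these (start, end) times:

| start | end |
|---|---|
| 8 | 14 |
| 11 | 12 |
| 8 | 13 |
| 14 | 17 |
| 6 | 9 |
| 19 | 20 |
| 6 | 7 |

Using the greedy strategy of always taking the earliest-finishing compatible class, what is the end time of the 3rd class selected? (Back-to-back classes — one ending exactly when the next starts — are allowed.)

Sort by end time and greedily take each interval whose start is ≥ the last chosen end.
Sorted by end: (6,7)  (6,9)  (11,12)  (8,13)  (8,14)  (14,17)  (19,20)
take (6,7); take (11,12); skip (8,13); skip (8,14); take (14,17); take (19,20).
Selected: (6,7) (11,12) (14,17) (19,20)

17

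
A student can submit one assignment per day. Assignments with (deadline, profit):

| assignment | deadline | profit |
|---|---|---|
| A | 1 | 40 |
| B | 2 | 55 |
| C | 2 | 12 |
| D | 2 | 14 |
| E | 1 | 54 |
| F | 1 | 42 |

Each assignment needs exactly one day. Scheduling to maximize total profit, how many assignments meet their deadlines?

Take jobs in profit order; each goes to the latest open slot no later than its deadline.
By profit: B(d2,55), E(d1,54), F(d1,42), A(d1,40), D(d2,14), C(d2,12)
B→slot 2; E→slot 1; F skipped; A skipped; D skipped; C skipped.
2 of 6 scheduled.

2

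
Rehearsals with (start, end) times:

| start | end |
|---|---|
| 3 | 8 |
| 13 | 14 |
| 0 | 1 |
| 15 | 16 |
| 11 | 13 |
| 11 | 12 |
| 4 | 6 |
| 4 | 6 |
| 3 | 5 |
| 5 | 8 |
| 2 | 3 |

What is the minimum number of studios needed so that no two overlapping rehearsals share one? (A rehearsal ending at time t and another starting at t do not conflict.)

4

Count concurrent intervals with a sweep; the peak is the room count.
Events (time:±→running): 0:+→1 1:-→0 2:+→1 3:-→0 3:+→1 3:+→2 4:+→3 4:+→4 … peak 4.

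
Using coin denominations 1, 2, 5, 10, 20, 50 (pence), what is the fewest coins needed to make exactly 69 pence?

Use the largest denomination that fits, subtract, and repeat.
69 − 1×50→19 − 1×10→9 − 1×5→4 − 2×2→0
Total coins = 1 + 1 + 1 + 2 = 5

5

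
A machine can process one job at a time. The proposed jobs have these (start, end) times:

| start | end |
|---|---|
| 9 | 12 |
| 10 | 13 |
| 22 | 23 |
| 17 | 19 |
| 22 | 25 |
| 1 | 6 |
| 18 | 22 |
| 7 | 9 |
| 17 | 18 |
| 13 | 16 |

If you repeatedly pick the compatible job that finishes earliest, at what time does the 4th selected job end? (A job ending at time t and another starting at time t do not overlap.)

Order by finish time; keep every interval that doesn't clash with the previous kept one.
By end time: (1,6), (7,9), (9,12), (10,13), (13,16), (17,18), (17,19), (18,22), (22,23), (22,25).
Pick (1,6); next start ≥ 6 → (7,9); next start ≥ 9 → (9,12); next start ≥ 12 → (13,16); next start ≥ 16 → (17,18); next start ≥ 18 → (18,22); next start ≥ 22 → (22,23).
Selected: (1,6) (7,9) (9,12) (13,16) (17,18) (18,22) (22,23)

16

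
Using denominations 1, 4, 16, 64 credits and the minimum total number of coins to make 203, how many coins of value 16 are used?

Use the largest denomination that fits, subtract, and repeat.
203 − 3×64→11 − 2×4→3 − 3×1→0
Count of 16: 0

0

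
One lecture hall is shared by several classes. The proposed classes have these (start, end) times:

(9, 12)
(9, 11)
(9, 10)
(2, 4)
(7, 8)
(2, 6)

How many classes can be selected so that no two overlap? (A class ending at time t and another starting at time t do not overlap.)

3

Greedy by earliest finish: after sorting by end time, pick each interval compatible with the last pick.
By end time: (2,4), (2,6), (7,8), (9,10), (9,11), (9,12).
Pick (2,4); next start ≥ 4 → (7,8); next start ≥ 8 → (9,10).
Selected 3 classes.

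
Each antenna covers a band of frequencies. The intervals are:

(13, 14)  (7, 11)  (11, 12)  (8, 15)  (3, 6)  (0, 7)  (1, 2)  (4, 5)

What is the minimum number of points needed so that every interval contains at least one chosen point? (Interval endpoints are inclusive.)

4

Process intervals by earliest right end; each time one isn't hit yet, stab at its right endpoint.
Sorted: [1,2] [4,5] [3,6] [0,7] [7,11] [11,12] [13,14] [8,15]
{[1,2]} hit by 2; {[4,5],[3,6],[0,7]} hit by 5; {[7,11],[11,12]} hit by 11; {[13,14],[8,15]} hit by 14.
Points: 2, 5, 11, 14 (4 total).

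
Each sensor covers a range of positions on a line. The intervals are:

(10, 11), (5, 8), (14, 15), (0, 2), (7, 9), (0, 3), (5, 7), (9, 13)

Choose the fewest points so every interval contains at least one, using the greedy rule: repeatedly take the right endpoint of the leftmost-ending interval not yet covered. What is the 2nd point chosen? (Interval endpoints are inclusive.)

By right end: [0,2]  [0,3]  [5,7]  [5,8]  [7,9]  [10,11]  [9,13]  [14,15]
[0,2] uncovered → point at 2; [5,7] uncovered → point at 7; [10,11] uncovered → point at 11; [14,15] uncovered → point at 15.
Points: 2, 7, 11, 15 (4 total).

7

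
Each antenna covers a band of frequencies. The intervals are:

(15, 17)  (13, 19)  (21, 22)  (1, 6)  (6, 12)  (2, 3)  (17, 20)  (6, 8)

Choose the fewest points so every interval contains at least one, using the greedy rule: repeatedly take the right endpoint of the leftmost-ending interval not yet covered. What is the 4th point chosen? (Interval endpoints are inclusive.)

22

Process intervals by earliest right end; each time one isn't hit yet, stab at its right endpoint.
By right end: [2,3]  [1,6]  [6,8]  [6,12]  [15,17]  [13,19]  [17,20]  [21,22]
[2,3] uncovered → point at 3; [6,8] uncovered → point at 8; [15,17] uncovered → point at 17; [21,22] uncovered → point at 22.
Points: 3, 8, 17, 22 (4 total).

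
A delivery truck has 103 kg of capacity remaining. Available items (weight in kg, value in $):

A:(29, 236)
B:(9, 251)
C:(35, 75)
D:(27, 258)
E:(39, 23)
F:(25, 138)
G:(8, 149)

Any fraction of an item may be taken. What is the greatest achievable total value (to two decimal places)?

Greedy by value/weight ratio, highest first.
Ratios (sorted): B 27.89, G 18.62, D 9.56, A 8.14, F 5.52, C 2.14, E 0.59
take B (9 @ 251); take G (8 @ 149); take D (27 @ 258); take A (29 @ 236); take F (25 @ 138); take 5/35 of C → 10.71. Capacity used 103/103.
Total value = 1042.71

1042.71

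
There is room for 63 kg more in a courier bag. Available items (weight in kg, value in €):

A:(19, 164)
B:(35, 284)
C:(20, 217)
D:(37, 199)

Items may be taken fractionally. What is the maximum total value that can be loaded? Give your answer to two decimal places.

Order: C (217/20=10.85) > A (164/19=8.63) > B (284/35=8.11) > D (199/37=5.38)
Fill: take C (20 @ 217) → take A (19 @ 164) → take 24/35 of B → 194.74; 63/63 used.
Total value = 575.74

575.74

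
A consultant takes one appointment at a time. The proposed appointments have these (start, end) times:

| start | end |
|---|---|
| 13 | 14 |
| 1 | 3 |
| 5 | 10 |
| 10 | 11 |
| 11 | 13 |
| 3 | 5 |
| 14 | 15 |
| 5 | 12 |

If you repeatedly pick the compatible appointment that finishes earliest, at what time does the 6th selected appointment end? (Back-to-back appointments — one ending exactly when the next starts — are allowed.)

By end time: (1,3), (3,5), (5,10), (10,11), (5,12), (11,13), (13,14), (14,15).
Pick (1,3); next start ≥ 3 → (3,5); next start ≥ 5 → (5,10); next start ≥ 10 → (10,11); next start ≥ 11 → (11,13); next start ≥ 13 → (13,14); next start ≥ 14 → (14,15).
Selected: (1,3) (3,5) (5,10) (10,11) (11,13) (13,14) (14,15)

14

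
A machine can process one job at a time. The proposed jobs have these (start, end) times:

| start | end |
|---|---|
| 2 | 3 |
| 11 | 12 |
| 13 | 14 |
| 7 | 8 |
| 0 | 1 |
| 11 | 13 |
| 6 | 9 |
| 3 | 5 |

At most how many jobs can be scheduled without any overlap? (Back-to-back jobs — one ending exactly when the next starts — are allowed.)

6

Greedy by earliest finish: after sorting by end time, pick each interval compatible with the last pick.
Sorted by end: (0,1)  (2,3)  (3,5)  (7,8)  (6,9)  (11,12)  (11,13)  (13,14)
take (0,1); take (2,3); take (3,5); take (7,8); take (11,12); take (13,14).
Selected 6 jobs.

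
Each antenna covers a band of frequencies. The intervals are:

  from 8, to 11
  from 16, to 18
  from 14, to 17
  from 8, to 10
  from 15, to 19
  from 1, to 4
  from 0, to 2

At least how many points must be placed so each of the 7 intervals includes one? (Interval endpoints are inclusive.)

Process intervals by earliest right end; each time one isn't hit yet, stab at its right endpoint.
By right end: [0,2]  [1,4]  [8,10]  [8,11]  [14,17]  [16,18]  [15,19]
[0,2] uncovered → point at 2; [8,10] uncovered → point at 10; [14,17] uncovered → point at 17.
Points: 2, 10, 17 (3 total).

3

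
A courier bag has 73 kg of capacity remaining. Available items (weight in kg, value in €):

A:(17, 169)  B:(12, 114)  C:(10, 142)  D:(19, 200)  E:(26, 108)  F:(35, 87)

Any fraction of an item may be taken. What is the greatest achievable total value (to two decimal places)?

Sort by value per unit weight and fill in that order.
Order: C (142/10=14.20) > D (200/19=10.53) > A (169/17=9.94) > B (114/12=9.50) > E (108/26=4.15) > F (87/35=2.49)
Fill: take C (10 @ 142) → take D (19 @ 200) → take A (17 @ 169) → take B (12 @ 114) → take 15/26 of E → 62.31; 73/73 used.
Total value = 687.31

687.31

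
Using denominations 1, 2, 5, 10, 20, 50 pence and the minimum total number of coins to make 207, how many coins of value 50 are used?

4

207 − 4×50→7 − 1×5→2 − 1×2→0
Count of 50: 4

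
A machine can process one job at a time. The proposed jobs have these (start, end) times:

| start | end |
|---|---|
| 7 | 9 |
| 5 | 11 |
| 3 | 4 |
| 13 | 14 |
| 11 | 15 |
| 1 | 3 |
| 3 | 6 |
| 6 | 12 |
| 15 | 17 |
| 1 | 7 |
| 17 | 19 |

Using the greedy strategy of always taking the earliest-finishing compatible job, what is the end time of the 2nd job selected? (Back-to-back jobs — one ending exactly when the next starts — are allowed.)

4

Sorted by end: (1,3)  (3,4)  (3,6)  (1,7)  (7,9)  (5,11)  (6,12)  (13,14)  (11,15)  (15,17)  (17,19)
take (1,3); take (3,4); take (7,9); take (13,14); take (15,17); take (17,19).
Selected: (1,3) (3,4) (7,9) (13,14) (15,17) (17,19)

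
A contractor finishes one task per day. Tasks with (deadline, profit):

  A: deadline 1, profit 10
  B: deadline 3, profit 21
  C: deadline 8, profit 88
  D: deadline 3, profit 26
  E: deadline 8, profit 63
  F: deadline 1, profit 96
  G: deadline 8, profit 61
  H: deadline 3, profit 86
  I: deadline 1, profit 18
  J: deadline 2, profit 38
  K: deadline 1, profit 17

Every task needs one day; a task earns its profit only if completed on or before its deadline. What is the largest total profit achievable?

432

Profit order: F=96 C=88 H=86 E=63 G=61 J=38 D=26 B=21 I=18 K=17 A=10
Assign: F→slot 1, C→slot 8, H→slot 3, E→slot 7, G→slot 6, J→slot 2, D skipped, B skipped, I skipped, K skipped, A skipped.
Slots: [1:F] [2:J] [3:H] [6:G] [7:E] [8:C]
Profit = 96 + 38 + 86 + 61 + 63 + 88 = 432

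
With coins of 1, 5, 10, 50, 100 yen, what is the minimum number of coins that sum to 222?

6

222 = 2×100 + 2×10 + 2×1
Total coins = 2 + 2 + 2 = 6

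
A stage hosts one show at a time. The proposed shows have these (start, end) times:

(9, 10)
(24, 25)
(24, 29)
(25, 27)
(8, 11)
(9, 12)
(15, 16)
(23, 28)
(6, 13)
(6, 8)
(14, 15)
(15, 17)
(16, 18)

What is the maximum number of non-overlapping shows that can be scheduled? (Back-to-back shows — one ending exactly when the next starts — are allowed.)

Sort by end time and greedily take each interval whose start is ≥ the last chosen end.
By end time: (6,8), (9,10), (8,11), (9,12), (6,13), (14,15), (15,16), (15,17), (16,18), (24,25), (25,27), (23,28), (24,29).
Pick (6,8); next start ≥ 8 → (9,10); next start ≥ 10 → (14,15); next start ≥ 15 → (15,16); next start ≥ 16 → (16,18); next start ≥ 18 → (24,25); next start ≥ 25 → (25,27).
Selected 7 shows.

7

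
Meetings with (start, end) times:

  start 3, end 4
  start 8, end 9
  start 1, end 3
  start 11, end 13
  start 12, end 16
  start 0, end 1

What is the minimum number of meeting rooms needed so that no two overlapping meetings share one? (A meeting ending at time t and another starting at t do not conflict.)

The answer is the maximum number of intervals overlapping at any instant.
Events (time:±→running): 0:+→1 1:-→0 1:+→1 3:-→0 3:+→1 4:-→0 8:+→1 9:-→0 11:+→1 12:+→2 … peak 2.

2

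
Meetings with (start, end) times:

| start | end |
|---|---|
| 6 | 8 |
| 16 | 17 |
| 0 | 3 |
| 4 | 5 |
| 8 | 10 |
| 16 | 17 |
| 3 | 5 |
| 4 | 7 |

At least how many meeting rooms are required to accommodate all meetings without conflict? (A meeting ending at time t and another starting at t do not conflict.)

3

The answer is the maximum number of intervals overlapping at any instant.
starts: [0, 3, 4, 4, 6, 8, 16, 16]
ends:   [3, 5, 5, 7, 8, 10, 17, 17]
s0→1 e3→0 s3→1 s4→2 s4→3  — peak 3.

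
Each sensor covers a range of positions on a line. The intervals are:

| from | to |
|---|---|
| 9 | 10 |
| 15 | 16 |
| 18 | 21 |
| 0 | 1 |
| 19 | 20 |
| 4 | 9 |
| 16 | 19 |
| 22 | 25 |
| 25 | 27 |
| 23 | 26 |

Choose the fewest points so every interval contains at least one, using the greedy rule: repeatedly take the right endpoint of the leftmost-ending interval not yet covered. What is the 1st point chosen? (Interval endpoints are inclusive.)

Sort by right endpoint; whenever an interval is uncovered, place a point at its right end.
Sorted: [0,1] [4,9] [9,10] [15,16] [16,19] [19,20] [18,21] [22,25] [23,26] [25,27]
{[0,1]} hit by 1; {[4,9],[9,10]} hit by 9; {[15,16],[16,19]} hit by 16; {[19,20],[18,21]} hit by 20; {[22,25],[23,26],[25,27]} hit by 25.
Points: 1, 9, 16, 20, 25 (5 total).

1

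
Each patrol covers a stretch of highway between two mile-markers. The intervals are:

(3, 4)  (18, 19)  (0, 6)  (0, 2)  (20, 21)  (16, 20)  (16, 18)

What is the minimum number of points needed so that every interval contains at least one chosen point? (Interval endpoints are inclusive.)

Process intervals by earliest right end; each time one isn't hit yet, stab at its right endpoint.
Sorted: [0,2] [3,4] [0,6] [16,18] [18,19] [16,20] [20,21]
{[0,2]} hit by 2; {[3,4],[0,6]} hit by 4; {[16,18],[18,19],[16,20]} hit by 18; {[20,21]} hit by 21.
Points: 2, 4, 18, 21 (4 total).

4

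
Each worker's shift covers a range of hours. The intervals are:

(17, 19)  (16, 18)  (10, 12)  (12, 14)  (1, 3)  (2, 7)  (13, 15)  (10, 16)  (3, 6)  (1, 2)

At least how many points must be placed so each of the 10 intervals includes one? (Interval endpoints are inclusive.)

Sort by right endpoint; whenever an interval is uncovered, place a point at its right end.
By right end: [1,2]  [1,3]  [3,6]  [2,7]  [10,12]  [12,14]  [13,15]  [10,16]  [16,18]  [17,19]
[1,2] uncovered → point at 2; [3,6] uncovered → point at 6; [10,12] uncovered → point at 12; [13,15] uncovered → point at 15; [16,18] uncovered → point at 18.
Points: 2, 6, 12, 15, 18 (5 total).

5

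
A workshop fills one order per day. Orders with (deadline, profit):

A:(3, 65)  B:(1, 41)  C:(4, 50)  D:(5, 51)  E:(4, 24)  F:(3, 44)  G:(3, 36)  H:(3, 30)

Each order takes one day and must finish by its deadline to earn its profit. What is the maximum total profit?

Sort by profit descending; place each in the latest free slot ≤ its deadline.
By profit: A(d3,65), D(d5,51), C(d4,50), F(d3,44), B(d1,41), G(d3,36), H(d3,30), E(d4,24)
A→slot 3; D→slot 5; C→slot 4; F→slot 2; B→slot 1; G skipped; H skipped; E skipped.
Profit = 41 + 44 + 65 + 50 + 51 = 251

251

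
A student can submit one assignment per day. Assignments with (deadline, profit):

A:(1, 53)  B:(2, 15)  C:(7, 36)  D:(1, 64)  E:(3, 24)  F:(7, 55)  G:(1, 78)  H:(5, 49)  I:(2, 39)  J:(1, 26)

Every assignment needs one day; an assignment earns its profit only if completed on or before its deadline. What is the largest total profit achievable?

Sort by profit descending; place each in the latest free slot ≤ its deadline.
Profit order: G=78 D=64 F=55 A=53 H=49 I=39 C=36 J=26 E=24 B=15
Assign: G→slot 1, D skipped, F→slot 7, A skipped, H→slot 5, I→slot 2, C→slot 6, J skipped, E→slot 3, B skipped.
Slots: [1:G] [2:I] [3:E] [5:H] [6:C] [7:F]
Profit = 78 + 39 + 24 + 49 + 36 + 55 = 281

281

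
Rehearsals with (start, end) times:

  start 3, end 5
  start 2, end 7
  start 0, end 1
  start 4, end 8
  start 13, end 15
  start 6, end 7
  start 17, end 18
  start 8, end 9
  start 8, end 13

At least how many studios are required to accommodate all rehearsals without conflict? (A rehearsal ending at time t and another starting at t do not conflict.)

3

Events (time:±→running): 0:+→1 1:-→0 2:+→1 3:+→2 4:+→3 … peak 3.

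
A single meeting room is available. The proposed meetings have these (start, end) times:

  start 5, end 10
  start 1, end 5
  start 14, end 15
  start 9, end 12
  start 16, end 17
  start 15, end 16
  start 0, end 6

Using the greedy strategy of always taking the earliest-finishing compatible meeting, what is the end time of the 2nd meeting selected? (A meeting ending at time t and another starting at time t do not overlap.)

Greedy by earliest finish: after sorting by end time, pick each interval compatible with the last pick.
Sorted by end: (1,5)  (0,6)  (5,10)  (9,12)  (14,15)  (15,16)  (16,17)
take (1,5); skip (0,6); take (5,10); skip (9,12); take (14,15); take (15,16); take (16,17).
Selected: (1,5) (5,10) (14,15) (15,16) (16,17)

10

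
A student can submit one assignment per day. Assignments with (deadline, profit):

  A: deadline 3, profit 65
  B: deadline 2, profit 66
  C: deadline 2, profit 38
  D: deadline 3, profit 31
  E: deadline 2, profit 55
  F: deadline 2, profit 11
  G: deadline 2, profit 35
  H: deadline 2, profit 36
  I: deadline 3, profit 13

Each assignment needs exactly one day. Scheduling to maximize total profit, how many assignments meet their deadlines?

3

Take jobs in profit order; each goes to the latest open slot no later than its deadline.
By profit: B(d2,66), A(d3,65), E(d2,55), C(d2,38), H(d2,36), G(d2,35), D(d3,31), I(d3,13), F(d2,11)
B→slot 2; A→slot 3; E→slot 1; C skipped; H skipped; G skipped; D skipped; I skipped; F skipped.
3 of 9 scheduled.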